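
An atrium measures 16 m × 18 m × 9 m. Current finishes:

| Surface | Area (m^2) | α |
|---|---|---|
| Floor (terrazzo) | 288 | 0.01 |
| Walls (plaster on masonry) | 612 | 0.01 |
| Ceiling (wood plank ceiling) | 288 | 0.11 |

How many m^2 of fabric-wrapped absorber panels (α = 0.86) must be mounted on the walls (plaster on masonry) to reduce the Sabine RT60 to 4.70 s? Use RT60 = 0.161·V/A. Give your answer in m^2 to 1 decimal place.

Summing Sᵢαᵢ: 2.880 + 6.120 + 31.680 → A₁ = 40.680 sabins.
Required A₂ = 0.161·2592/4.70 = 88.790 sabins.
Absorption to add: 88.790 − 40.680 = 48.110 sabins.
Each m^2 of panel replacing the walls (plaster on masonry) adds (0.86 − 0.01) = 0.85 sabins.
Panel area = 48.110 / 0.85 = 56.6 m^2.

56.6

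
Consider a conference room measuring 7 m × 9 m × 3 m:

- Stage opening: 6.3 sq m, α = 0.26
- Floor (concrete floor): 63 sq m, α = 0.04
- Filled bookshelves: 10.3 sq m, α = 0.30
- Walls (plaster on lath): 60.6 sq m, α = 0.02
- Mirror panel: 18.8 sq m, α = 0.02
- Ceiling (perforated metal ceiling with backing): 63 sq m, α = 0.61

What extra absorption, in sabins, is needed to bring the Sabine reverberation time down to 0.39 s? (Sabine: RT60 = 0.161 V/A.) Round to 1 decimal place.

A₁ = Σ Sᵢαᵢ = 6.3*0.26 + 63*0.04 + 10.3*0.30 + 60.6*0.02 + 18.8*0.02 + 63*0.61 = 47.266 sabins.
V = 189 m³. Required absorption A₂ = 0.161 × 189 / 0.39 = 78.023 sabins.
ΔA = A₂ − A₁ = 78.023 − 47.266 = 30.8 sabins.

30.8 sabins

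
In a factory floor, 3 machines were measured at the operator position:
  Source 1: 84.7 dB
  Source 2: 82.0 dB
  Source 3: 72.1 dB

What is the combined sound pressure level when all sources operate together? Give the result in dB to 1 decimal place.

86.7 dB

Σ 10^(Lᵢ/10) = 4.698e+08.
L_total = 10·log₁₀(4.698e+08) = 86.7 dB.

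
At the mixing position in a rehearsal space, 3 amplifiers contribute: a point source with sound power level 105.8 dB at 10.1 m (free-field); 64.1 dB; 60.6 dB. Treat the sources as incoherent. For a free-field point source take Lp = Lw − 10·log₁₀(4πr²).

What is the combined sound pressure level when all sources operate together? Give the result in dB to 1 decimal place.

75.2 dB

Source at 10.1 m: Lp = 105.8 − 10·log₁₀(4π·10.1²) = 105.8 − 10·log₁₀(1281.895) = 74.7 dB.
Converting to relative power and adding: 10^(74.7/10) + 10^(64.1/10) + 10^(60.6/10) = 3.323e+07.
Combined level = 10 log₁₀(3.323e+07) = 75.2 dB.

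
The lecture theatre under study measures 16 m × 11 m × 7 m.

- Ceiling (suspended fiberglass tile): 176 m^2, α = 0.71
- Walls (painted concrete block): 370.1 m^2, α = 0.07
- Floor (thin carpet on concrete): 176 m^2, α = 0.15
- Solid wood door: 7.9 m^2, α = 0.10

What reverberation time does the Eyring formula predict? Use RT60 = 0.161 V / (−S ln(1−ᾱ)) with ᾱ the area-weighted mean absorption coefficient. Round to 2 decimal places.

Total surface area S = 176 + 370.1 + 176 + 7.9 = 730.0 m^2.
Σ(Sᵢαᵢ) = 176·0.71 + 370.1·0.07 + 176·0.15 + 7.9·0.10 = 178.057.
ᾱ = 178.057 / 730.0 = 0.2439.
Eyring denominator: −S ln(1−ᾱ) = 204.095.
V = 16 × 11 × 7 = 1232 m³.
T = 0.161·V/[−S·ln(1−ᾱ)] = 0.161·1232/204.095 = 0.97 s.

0.97 seconds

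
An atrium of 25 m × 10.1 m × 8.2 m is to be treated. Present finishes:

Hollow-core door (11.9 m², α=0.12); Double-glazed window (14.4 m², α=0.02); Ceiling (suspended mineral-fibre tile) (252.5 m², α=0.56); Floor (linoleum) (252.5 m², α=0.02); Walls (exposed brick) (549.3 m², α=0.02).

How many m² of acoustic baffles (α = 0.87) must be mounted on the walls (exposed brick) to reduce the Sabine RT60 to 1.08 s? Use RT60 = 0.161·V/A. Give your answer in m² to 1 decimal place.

175.9

Summing Sᵢαᵢ: 1.428 + 0.288 + 141.400 + 5.050 + 10.986 → A₁ = 159.152 sabins.
Required A₂ = 0.161·2070.5/1.08 = 308.658 sabins.
Absorption to add: 308.658 − 159.152 = 149.506 sabins.
Net gain per m²: Δα = 0.87 − 0.02 = 0.85.
Panel area = 149.506 / 0.85 = 175.9 m².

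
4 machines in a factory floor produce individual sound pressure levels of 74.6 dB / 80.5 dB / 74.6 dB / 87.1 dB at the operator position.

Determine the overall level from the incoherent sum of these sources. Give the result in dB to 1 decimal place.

Converting to relative power and adding: 10^(74.6/10) + 10^(80.5/10) + 10^(74.6/10) + 10^(87.1/10) = 6.827e+08.
L_total = 10·log₁₀(6.827e+08) = 88.3 dB.

88.3 dB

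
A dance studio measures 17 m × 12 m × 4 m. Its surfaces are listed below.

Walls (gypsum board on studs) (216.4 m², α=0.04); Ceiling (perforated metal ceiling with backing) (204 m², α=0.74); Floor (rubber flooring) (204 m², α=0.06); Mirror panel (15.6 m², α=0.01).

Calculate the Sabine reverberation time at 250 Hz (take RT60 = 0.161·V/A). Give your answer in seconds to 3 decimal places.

Equivalent absorption area: A = 216.4×0.04 + 204×0.74 + 204×0.06 + 15.6×0.01 = 172.012 m².
Volume V = 17 × 12 × 4 = 816 m³.
T = 0.161 V/A = 0.161·816/172.012 = 0.764 s.

0.764 seconds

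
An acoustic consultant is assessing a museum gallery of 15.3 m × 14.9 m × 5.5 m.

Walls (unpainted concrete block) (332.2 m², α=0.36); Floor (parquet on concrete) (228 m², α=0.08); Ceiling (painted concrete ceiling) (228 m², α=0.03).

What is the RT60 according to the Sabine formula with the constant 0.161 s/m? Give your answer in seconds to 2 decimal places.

Summing Sᵢαᵢ: 119.592 + 18.240 + 6.840 → A = 144.672 sabins.
Volume V = 15.3 × 14.9 × 5.5 = 1253.835 m³.
RT60 = 0.161 · V / A = 0.161 × 1253.835 / 144.672 = 1.40 s.

1.40 s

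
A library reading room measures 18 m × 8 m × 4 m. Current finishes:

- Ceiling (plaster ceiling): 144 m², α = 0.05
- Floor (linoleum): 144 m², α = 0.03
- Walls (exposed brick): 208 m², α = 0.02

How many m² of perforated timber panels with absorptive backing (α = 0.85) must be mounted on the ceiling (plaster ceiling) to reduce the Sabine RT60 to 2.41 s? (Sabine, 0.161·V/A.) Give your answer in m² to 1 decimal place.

28.5

Equivalent absorption area: A₁ = 144×0.05 + 144×0.03 + 208×0.02 = 15.680 m².
Required A₂ = 0.161·576/2.41 = 38.480 sabins.
Absorption to add: 38.480 − 15.680 = 22.800 sabins.
Each m² of panel replacing the ceiling (plaster ceiling) adds (0.85 − 0.05) = 0.80 sabins.
Panel area = 22.800 / 0.80 = 28.5 m².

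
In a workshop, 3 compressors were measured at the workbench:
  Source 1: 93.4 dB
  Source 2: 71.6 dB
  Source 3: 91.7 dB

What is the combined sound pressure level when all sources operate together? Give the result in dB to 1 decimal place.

Σ 10^(Lᵢ/10) = 3.681e+09.
Back to dB: 10·log₁₀ Σ = 95.7 dB.

95.7 dB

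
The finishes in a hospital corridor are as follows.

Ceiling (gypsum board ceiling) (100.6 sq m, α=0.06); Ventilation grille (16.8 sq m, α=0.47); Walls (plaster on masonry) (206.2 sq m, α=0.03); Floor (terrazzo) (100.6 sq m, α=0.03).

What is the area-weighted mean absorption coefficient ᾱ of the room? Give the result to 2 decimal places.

Total surface area S = 424.2 sq m.
A = 100.6×0.06 + 16.8×0.47 + 206.2×0.03 + 100.6×0.03 = 23.136 sabins.
ᾱ = A/S = 0.05.

0.05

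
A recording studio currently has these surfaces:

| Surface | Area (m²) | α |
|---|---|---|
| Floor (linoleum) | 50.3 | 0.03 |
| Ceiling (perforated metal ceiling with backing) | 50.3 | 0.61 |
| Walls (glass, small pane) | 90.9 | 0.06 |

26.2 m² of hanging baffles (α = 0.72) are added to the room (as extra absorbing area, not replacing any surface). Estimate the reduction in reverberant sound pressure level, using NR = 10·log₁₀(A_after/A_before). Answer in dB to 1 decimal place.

Equivalent absorption area: A_before = 50.3×0.03 + 50.3×0.61 + 90.9×0.06 = 37.646 m².
Treatment contributes 26.2·0.72 = 18.864 sabins.
New total A_after = 56.510 sabins.
NR = 10·log₁₀(56.510/37.646) = 1.8 dB.

1.8 dB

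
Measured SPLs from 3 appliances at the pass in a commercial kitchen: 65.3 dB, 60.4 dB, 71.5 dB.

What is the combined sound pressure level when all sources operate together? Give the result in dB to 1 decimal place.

Converting to relative power and adding: 10^(65.3/10) + 10^(60.4/10) + 10^(71.5/10) = 1.861e+07.
Back to dB: 10·log₁₀ Σ = 72.7 dB.

72.7 dB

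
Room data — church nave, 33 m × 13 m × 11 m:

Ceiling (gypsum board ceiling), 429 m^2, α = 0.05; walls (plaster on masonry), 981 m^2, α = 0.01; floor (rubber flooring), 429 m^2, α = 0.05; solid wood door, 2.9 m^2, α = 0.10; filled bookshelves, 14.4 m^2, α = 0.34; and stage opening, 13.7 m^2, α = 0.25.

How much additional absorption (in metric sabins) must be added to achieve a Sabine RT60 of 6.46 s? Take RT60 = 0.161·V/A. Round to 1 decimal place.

56.3 sabins

Equivalent absorption area: A₁ = 429*0.05 + 981*0.01 + 429*0.05 + 2.9*0.10 + 14.4*0.34 + 13.7*0.25 = 61.321 m^2.
V = 4719 m³. Required absorption A₂ = 0.161 × 4719 / 6.46 = 117.610 sabins.
ΔA = A₂ − A₁ = 117.610 − 61.321 = 56.3 sabins.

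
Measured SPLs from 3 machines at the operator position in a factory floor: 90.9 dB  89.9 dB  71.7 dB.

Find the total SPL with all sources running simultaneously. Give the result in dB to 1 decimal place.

Σ 10^(Lᵢ/10) = 2.222e+09.
Combined level = 10 log₁₀(2.222e+09) = 93.5 dB.

93.5 dB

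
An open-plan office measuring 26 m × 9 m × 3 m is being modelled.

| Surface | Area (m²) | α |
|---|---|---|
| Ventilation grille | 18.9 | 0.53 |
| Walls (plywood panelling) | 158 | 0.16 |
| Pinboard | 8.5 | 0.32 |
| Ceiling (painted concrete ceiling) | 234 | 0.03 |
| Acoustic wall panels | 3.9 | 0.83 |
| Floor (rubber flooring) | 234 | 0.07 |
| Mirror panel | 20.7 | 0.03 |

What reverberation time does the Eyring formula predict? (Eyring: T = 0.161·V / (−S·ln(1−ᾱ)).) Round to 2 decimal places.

1.65 s

Total surface area S = 18.9 + 158 + 8.5 + 234 + 3.9 + 234 + 20.7 = 678.0 m².
Σ(Sᵢαᵢ) = 18.9·0.53 + 158·0.16 + 8.5·0.32 + 234·0.03 + 3.9·0.83 + 234·0.07 + 20.7·0.03 = 65.275.
Mean coefficient ᾱ = A/S = 0.0963.
Eyring denominator: −S ln(1−ᾱ) = 68.653.
V = 26 × 9 × 3 = 702 m³.
RT60 = 0.161 × 702 / 68.653 = 1.65 s.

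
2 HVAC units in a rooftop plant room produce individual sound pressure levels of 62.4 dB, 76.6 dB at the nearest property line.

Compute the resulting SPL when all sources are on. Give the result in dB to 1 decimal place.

Σ 10^(Lᵢ/10) = 4.745e+07.
Back to dB: 10·log₁₀ Σ = 76.8 dB.

76.8 dB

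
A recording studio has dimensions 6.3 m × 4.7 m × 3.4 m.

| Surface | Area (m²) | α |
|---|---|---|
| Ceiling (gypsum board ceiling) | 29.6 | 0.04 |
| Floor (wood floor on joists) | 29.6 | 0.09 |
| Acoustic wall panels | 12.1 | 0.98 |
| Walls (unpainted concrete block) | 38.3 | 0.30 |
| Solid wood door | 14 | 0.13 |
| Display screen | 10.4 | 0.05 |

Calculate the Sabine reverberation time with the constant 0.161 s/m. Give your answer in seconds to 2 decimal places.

Total absorption A = 29.6*0.04 + 29.6*0.09 + 12.1*0.98 + 38.3*0.30 + 14*0.13 + 10.4*0.05
  = 1.184 + 2.664 + 11.858 + 11.490 + 1.820 + 0.520 = 29.536 m² sabins.
V = 6.3·4.7·3.4 = 100.674 m³.
Sabine: RT60 = 0.161 × 100.674 / 29.536 = 0.55 s.

0.55 sec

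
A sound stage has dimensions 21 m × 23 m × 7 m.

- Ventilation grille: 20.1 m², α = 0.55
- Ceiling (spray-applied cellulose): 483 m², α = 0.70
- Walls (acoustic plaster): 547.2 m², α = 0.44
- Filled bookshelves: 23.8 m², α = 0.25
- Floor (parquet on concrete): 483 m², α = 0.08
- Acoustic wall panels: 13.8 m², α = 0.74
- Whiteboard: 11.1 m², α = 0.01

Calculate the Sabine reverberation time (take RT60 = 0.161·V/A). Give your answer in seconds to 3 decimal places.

Equivalent absorption area: A = 20.1*0.55 + 483*0.70 + 547.2*0.44 + 23.8*0.25 + 483*0.08 + 13.8*0.74 + 11.1*0.01 = 644.836 m².
Volume V = 21 × 23 × 7 = 3381 m³.
RT60 = 0.161 · V / A = 0.161 × 3381 / 644.836 = 0.844 s.

0.844 s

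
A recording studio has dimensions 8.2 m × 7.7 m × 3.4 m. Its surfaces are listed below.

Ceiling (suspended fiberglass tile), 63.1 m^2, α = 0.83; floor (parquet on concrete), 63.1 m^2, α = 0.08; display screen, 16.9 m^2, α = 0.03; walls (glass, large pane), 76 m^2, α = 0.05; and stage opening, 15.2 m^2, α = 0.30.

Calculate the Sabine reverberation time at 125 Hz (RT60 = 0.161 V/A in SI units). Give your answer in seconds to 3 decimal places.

A = Σ Sᵢαᵢ = 63.1*0.83 + 63.1*0.08 + 16.9*0.03 + 76*0.05 + 15.2*0.30 = 66.288 sabins.
Room volume: 214.676 m³.
RT60 = 0.161 · V / A = 0.161 × 214.676 / 66.288 = 0.521 s.

0.521 sec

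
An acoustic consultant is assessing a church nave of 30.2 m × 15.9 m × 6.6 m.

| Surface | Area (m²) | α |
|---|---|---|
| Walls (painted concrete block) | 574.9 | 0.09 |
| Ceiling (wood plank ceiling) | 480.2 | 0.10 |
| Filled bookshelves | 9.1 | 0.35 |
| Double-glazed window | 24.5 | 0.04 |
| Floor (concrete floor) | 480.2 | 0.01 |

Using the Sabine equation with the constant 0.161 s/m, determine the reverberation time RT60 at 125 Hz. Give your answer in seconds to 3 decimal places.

4.693 s

Total absorption A = 574.9·0.09 + 480.2·0.10 + 9.1·0.35 + 24.5·0.04 + 480.2·0.01
  = 51.741 + 48.020 + 3.185 + 0.980 + 4.802 = 108.728 m² sabins.
V = 30.2·15.9·6.6 = 3169.188 m³.
RT60 = 0.161 · V / A = 0.161 × 3169.188 / 108.728 = 4.693 s.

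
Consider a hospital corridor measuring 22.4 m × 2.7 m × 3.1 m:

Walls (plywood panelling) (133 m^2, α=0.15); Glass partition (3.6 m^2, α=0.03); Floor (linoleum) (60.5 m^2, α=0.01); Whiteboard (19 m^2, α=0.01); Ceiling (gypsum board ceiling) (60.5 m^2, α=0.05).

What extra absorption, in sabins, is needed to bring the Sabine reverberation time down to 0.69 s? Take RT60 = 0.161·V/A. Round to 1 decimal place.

Total absorption A₁ = 133·0.15 + 3.6·0.03 + 60.5·0.01 + 19·0.01 + 60.5·0.05
  = 19.950 + 0.108 + 0.605 + 0.190 + 3.025 = 23.878 m^2 sabins.
Target A₂ = 0.161·187.488/0.69 = 43.747 sabins (V = 187.488 m³).
Additional absorption ΔA = 43.747 − 23.878 = 19.9 sabins.

19.9 sabins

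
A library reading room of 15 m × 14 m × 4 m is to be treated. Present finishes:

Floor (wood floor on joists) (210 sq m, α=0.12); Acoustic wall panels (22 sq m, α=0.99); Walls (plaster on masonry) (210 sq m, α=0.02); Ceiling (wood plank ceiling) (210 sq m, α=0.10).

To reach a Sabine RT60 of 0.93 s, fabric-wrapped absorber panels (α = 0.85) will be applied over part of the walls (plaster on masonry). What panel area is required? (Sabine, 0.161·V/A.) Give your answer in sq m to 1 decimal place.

88.2

Equivalent absorption area: A₁ = 210·0.12 + 22·0.99 + 210·0.02 + 210·0.10 = 72.180 sq m.
V = 840 m³. Target absorption A₂ = 0.161 × 840 / 0.93 = 145.419 sabins.
ΔA needed = 145.419 − 72.180 = 73.239 sabins.
Each sq m of panel replacing the walls (plaster on masonry) adds (0.85 − 0.02) = 0.83 sabins.
Area = ΔA/Δα = 73.239/0.83 = 88.2 sq m.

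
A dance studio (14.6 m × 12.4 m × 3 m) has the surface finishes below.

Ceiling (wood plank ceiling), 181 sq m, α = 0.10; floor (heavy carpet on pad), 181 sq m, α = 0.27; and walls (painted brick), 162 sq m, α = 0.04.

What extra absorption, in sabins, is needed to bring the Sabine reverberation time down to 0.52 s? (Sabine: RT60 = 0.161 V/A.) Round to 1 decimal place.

Summing Sᵢαᵢ: 18.100 + 48.870 + 6.480 → A₁ = 73.450 sabins.
For T = 0.52 s, need A₂ = 0.161·V/T = 0.161·543.12/0.52 = 168.158 sabins.
Additional absorption ΔA = 168.158 − 73.450 = 94.7 sabins.

94.7 sabins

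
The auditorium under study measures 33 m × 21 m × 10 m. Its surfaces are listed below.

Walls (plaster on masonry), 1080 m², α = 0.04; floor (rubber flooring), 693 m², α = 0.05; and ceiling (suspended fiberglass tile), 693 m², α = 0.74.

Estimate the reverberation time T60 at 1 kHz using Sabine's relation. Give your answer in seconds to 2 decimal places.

1.89 seconds

Total absorption A = 1080×0.04 + 693×0.05 + 693×0.74
  = 43.200 + 34.650 + 512.820 = 590.670 m² sabins.
V = 33·21·10 = 6930 m³.
T = 0.161 V/A = 0.161·6930/590.670 = 1.89 s.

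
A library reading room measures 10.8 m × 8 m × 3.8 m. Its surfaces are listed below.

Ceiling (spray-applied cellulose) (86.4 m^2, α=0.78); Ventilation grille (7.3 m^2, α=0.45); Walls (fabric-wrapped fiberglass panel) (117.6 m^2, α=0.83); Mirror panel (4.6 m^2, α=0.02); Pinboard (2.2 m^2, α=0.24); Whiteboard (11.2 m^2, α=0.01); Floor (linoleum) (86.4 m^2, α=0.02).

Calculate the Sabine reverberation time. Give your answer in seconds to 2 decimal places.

Equivalent absorption area: A = 86.4*0.78 + 7.3*0.45 + 117.6*0.83 + 4.6*0.02 + 2.2*0.24 + 11.2*0.01 + 86.4*0.02 = 170.745 m^2.
Volume V = 10.8 × 8 × 3.8 = 328.32 m³.
Sabine: RT60 = 0.161 × 328.32 / 170.745 = 0.31 s.

0.31 seconds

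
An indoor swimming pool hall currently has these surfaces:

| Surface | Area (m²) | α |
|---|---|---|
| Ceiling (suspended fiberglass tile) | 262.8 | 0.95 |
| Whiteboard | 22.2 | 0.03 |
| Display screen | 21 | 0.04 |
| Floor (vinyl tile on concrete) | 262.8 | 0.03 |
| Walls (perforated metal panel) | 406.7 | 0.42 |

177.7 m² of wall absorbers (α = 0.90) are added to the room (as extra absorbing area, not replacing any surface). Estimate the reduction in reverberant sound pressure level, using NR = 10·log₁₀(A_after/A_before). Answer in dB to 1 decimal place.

A_before = Σ Sᵢαᵢ = 262.8·0.95 + 22.2·0.03 + 21·0.04 + 262.8·0.03 + 406.7·0.42 = 429.864 sabins.
Treatment contributes 177.7·0.90 = 159.930 sabins.
A_after = 429.864 + 159.930 = 589.794 sabins.
NR = 10·log₁₀(589.794/429.864) = 1.4 dB.

1.4 dB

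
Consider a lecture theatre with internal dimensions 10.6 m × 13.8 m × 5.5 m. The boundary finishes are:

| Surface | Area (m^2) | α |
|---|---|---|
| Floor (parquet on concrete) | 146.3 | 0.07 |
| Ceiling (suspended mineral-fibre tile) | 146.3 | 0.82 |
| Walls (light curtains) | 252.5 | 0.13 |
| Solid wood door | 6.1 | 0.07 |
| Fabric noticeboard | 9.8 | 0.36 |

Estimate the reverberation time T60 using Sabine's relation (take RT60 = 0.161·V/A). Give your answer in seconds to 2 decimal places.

0.78 seconds

Equivalent absorption area: A = 146.3·0.07 + 146.3·0.82 + 252.5·0.13 + 6.1·0.07 + 9.8·0.36 = 166.987 m^2.
Room volume: 804.54 m³.
RT60 = 0.161 · V / A = 0.161 × 804.54 / 166.987 = 0.78 s.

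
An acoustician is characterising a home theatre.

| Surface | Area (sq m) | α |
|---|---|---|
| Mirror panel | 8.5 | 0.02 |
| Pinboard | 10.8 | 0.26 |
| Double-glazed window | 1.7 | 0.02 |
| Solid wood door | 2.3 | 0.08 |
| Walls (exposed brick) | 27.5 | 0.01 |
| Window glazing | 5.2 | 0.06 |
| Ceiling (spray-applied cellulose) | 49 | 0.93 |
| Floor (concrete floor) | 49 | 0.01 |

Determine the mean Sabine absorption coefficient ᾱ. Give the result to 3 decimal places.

0.324

S = Σ Sᵢ = 8.5 + 10.8 + 1.7 + 2.3 + 27.5 + 5.2 + 49 + 49 = 154.0 sq m.
A = 8.5×0.02 + 10.8×0.26 + 1.7×0.02 + 2.3×0.08 + 27.5×0.01 + 5.2×0.06 + 49×0.93 + 49×0.01 = 49.843 sabins.
ᾱ = 49.843 / 154.0 = 0.324.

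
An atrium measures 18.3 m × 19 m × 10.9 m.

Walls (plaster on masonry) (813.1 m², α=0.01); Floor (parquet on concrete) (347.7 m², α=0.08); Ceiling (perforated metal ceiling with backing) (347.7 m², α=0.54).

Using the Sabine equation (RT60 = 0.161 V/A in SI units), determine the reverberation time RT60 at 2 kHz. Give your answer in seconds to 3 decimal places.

2.728 sec

Equivalent absorption area: A = 813.1·0.01 + 347.7·0.08 + 347.7·0.54 = 223.705 m².
V = 18.3·19·10.9 = 3789.93 m³.
RT60 = 0.161 · V / A = 0.161 × 3789.93 / 223.705 = 2.728 s.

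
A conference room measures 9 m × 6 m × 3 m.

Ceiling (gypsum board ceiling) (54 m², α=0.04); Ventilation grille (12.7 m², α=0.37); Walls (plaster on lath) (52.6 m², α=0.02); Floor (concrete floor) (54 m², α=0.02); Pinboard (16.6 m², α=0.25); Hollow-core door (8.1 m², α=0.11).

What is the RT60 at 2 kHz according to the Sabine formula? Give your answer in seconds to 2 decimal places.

1.86 s

Equivalent absorption area: A = 54×0.04 + 12.7×0.37 + 52.6×0.02 + 54×0.02 + 16.6×0.25 + 8.1×0.11 = 14.032 m².
Room volume: 162 m³.
RT60 = 0.161 · V / A = 0.161 × 162 / 14.032 = 1.86 s.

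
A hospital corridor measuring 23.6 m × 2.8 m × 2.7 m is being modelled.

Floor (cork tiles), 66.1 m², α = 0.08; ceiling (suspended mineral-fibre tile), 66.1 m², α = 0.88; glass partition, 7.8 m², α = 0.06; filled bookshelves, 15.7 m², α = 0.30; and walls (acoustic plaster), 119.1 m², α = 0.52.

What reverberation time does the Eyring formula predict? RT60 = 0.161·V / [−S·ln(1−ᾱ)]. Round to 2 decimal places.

0.16 sec

S = Σ Sᵢ = 274.8 m².
Absorption A = 66.1·0.08 + 66.1·0.88 + 7.8·0.06 + 15.7·0.30 + 119.1·0.52 = 130.566 sabins.
Mean coefficient ᾱ = A/S = 0.4751.
−S·ln(1−ᾱ) = −274.8 × ln(1 − 0.4751) = 177.122.
V = 23.6 × 2.8 × 2.7 = 178.416 m³.
RT60 = 0.161 × 178.416 / 177.122 = 0.16 s.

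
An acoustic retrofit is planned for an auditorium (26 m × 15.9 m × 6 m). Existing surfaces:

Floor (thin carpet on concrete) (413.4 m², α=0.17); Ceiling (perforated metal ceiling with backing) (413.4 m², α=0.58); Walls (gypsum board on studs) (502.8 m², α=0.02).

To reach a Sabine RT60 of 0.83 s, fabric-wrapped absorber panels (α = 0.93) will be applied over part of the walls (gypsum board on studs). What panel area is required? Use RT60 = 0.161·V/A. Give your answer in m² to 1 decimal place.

Total absorption A₁ = 413.4×0.17 + 413.4×0.58 + 502.8×0.02
  = 70.278 + 239.772 + 10.056 = 320.106 m² sabins.
V = 2480.4 m³. Target absorption A₂ = 0.161 × 2480.4 / 0.83 = 481.138 sabins.
ΔA needed = 481.138 − 320.106 = 161.032 sabins.
Net gain per m²: Δα = 0.93 − 0.02 = 0.91.
Area = ΔA/Δα = 161.032/0.91 = 177.0 m².

177.0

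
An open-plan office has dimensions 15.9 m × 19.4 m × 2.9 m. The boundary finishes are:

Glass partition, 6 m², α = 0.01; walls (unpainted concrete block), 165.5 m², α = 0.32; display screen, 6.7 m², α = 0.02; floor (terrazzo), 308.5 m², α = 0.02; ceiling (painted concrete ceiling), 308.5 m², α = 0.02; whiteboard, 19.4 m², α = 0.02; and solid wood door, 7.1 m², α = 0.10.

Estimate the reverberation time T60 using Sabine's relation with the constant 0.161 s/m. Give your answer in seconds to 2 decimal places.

Summing Sᵢαᵢ: 0.060 + 52.960 + 0.134 + 6.170 + 6.170 + 0.388 + 0.710 → A = 66.592 sabins.
Room volume: 894.534 m³.
RT60 = 0.161 · V / A = 0.161 × 894.534 / 66.592 = 2.16 s.

2.16 s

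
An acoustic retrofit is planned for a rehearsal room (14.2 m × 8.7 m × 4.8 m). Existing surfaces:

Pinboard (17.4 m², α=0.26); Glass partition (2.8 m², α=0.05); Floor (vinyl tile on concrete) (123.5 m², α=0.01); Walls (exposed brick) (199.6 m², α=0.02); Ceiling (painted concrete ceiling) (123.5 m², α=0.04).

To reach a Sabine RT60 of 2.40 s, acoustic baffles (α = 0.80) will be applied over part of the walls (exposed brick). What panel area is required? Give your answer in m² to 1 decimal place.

32.0

A₁ = Σ Sᵢαᵢ = 17.4·0.26 + 2.8·0.05 + 123.5·0.01 + 199.6·0.02 + 123.5·0.04 = 14.831 sabins.
Required A₂ = 0.161·592.992/2.40 = 39.780 sabins.
ΔA needed = 39.780 − 14.831 = 24.949 sabins.
Each m² of panel replacing the walls (exposed brick) adds (0.80 − 0.02) = 0.78 sabins.
Area = ΔA/Δα = 24.949/0.78 = 32.0 m².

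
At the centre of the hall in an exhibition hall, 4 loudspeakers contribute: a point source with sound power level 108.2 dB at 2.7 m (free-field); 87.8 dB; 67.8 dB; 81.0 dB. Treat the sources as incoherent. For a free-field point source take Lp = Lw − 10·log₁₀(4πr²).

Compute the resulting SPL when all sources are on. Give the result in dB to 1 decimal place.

Source at 2.7 m: Lp = 108.2 − 10·log₁₀(4π·2.7²) = 108.2 − 10·log₁₀(91.609) = 88.6 dB.
Sum in the linear (power) domain: Σ 10^(Lᵢ/10) = 10^(88.6/10) + 10^(87.8/10) + 10^(67.8/10) + 10^(81.0/10) = 1.459e+09.
L_total = 10·log₁₀(1.459e+09) = 91.6 dB.

91.6 dB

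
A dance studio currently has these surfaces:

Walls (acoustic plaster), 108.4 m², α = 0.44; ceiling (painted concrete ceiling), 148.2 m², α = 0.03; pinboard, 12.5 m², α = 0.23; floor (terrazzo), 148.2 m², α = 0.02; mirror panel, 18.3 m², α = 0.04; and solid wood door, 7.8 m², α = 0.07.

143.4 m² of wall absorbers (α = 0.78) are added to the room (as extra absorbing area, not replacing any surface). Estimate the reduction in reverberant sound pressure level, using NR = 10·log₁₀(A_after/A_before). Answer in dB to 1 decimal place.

4.6 dB

Total absorption A_before = 108.4×0.44 + 148.2×0.03 + 12.5×0.23 + 148.2×0.02 + 18.3×0.04 + 7.8×0.07
  = 47.696 + 4.446 + 2.875 + 2.964 + 0.732 + 0.546 = 59.259 m² sabins.
Treatment contributes 143.4·0.78 = 111.852 sabins.
New total A_after = 171.111 sabins.
NR = 10·log₁₀(171.111/59.259) = 4.6 dB.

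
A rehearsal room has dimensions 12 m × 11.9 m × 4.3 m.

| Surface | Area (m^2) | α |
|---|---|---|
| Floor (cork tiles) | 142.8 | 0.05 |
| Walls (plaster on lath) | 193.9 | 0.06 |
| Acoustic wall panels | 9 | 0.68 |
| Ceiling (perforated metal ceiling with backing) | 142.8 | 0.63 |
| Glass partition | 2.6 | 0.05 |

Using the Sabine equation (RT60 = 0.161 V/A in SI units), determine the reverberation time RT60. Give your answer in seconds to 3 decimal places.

0.860 seconds

Summing Sᵢαᵢ: 7.140 + 11.634 + 6.120 + 89.964 + 0.130 → A = 114.988 sabins.
V = 12·11.9·4.3 = 614.04 m³.
Sabine: RT60 = 0.161 × 614.04 / 114.988 = 0.860 s.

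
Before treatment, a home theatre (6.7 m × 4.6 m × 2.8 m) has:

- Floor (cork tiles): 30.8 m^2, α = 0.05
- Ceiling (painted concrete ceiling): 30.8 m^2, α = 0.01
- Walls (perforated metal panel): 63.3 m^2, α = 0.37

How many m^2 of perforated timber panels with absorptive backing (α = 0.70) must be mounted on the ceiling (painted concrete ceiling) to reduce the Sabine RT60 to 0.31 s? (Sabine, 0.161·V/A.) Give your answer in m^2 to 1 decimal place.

A₁ = Σ Sᵢαᵢ = 30.8*0.05 + 30.8*0.01 + 63.3*0.37 = 25.269 sabins.
Required A₂ = 0.161·86.296/0.31 = 44.818 sabins.
ΔA needed = 44.818 − 25.269 = 19.549 sabins.
Net gain per m^2: Δα = 0.70 − 0.01 = 0.69.
Panel area = 19.549 / 0.69 = 28.3 m^2.

28.3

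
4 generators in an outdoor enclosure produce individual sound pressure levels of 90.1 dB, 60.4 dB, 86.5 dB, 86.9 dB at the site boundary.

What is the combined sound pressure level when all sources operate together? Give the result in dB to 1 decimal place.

Sum in the linear (power) domain: Σ 10^(Lᵢ/10) = 10^(90.1/10) + 10^(60.4/10) + 10^(86.5/10) + 10^(86.9/10) = 1.961e+09.
Back to dB: 10·log₁₀ Σ = 92.9 dB.

92.9 dB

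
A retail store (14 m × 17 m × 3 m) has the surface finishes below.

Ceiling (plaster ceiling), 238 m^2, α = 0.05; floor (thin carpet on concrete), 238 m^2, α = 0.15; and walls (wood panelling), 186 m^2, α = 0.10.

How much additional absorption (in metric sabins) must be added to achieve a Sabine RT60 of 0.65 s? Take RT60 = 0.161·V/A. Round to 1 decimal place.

110.7 sabins

Summing Sᵢαᵢ: 11.900 + 35.700 + 18.600 → A₁ = 66.200 sabins.
Target A₂ = 0.161·714/0.65 = 176.852 sabins (V = 714 m³).
Additional absorption ΔA = 176.852 − 66.200 = 110.7 sabins.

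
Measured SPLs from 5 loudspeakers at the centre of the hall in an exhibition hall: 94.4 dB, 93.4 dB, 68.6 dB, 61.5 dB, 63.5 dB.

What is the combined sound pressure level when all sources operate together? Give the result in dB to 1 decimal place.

96.9 dB

Sum in the linear (power) domain: Σ 10^(Lᵢ/10) = 10^(94.4/10) + 10^(93.4/10) + 10^(68.6/10) + 10^(61.5/10) + 10^(63.5/10) = 4.953e+09.
Back to dB: 10·log₁₀ Σ = 96.9 dB.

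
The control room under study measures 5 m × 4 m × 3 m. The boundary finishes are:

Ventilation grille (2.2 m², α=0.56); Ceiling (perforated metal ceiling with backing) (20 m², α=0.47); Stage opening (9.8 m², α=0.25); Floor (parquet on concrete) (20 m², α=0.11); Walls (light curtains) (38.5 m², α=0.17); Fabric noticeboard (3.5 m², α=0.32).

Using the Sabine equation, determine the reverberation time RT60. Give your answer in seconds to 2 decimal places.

0.42 seconds

Summing Sᵢαᵢ: 1.232 + 9.400 + 2.450 + 2.200 + 6.545 + 1.120 → A = 22.947 sabins.
Room volume: 60 m³.
T = 0.161 V/A = 0.161·60/22.947 = 0.42 s.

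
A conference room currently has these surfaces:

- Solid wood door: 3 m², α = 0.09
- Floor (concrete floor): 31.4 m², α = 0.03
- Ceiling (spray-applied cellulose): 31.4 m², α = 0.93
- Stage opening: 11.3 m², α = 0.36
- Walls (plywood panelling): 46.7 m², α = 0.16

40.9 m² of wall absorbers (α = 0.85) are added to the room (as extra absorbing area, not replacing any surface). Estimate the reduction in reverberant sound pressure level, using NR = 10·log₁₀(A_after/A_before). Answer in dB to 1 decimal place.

2.6 dB

Summing Sᵢαᵢ: 0.270 + 0.942 + 29.202 + 4.068 + 7.472 → A_before = 41.954 sabins.
Treatment contributes 40.9·0.85 = 34.765 sabins.
New total A_after = 76.719 sabins.
NR = 10·log₁₀(76.719/41.954) = 2.6 dB.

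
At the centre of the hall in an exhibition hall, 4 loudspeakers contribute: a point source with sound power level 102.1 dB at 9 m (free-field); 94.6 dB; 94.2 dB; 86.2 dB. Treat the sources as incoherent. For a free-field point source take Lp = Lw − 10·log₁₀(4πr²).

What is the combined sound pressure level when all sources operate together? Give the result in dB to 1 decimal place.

97.7 dB

Source at 9 m: Lp = 102.1 − 10·log₁₀(4π·9²) = 102.1 − 10·log₁₀(1017.876) = 72.0 dB.
Converting to relative power and adding: 10^(72.0/10) + 10^(94.6/10) + 10^(94.2/10) + 10^(86.2/10) = 5.947e+09.
Combined level = 10 log₁₀(5.947e+09) = 97.7 dB.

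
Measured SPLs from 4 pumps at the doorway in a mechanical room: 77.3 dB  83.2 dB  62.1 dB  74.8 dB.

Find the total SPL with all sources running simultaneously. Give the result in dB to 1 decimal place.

Σ 10^(Lᵢ/10) = 2.945e+08.
Back to dB: 10·log₁₀ Σ = 84.7 dB.

84.7 dB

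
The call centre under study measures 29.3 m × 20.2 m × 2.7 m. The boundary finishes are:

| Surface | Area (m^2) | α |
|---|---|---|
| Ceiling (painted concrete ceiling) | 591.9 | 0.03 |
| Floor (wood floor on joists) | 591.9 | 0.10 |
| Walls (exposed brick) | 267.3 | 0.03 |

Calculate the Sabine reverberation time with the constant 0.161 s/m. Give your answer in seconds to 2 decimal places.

A = Σ Sᵢαᵢ = 591.9×0.03 + 591.9×0.10 + 267.3×0.03 = 84.966 sabins.
V = 29.3·20.2·2.7 = 1598.022 m³.
RT60 = 0.161 · V / A = 0.161 × 1598.022 / 84.966 = 3.03 s.

3.03 s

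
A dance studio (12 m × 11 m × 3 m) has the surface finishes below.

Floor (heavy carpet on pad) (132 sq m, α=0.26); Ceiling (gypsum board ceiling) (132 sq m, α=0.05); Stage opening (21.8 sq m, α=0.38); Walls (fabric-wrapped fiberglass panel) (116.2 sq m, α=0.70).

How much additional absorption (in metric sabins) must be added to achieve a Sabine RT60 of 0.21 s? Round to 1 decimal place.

Equivalent absorption area: A₁ = 132×0.26 + 132×0.05 + 21.8×0.38 + 116.2×0.70 = 130.544 sq m.
For T = 0.21 s, need A₂ = 0.161·V/T = 0.161·396/0.21 = 303.600 sabins.
Shortfall: 303.600 − 130.544 = 173.1 sabins.

173.1 sabins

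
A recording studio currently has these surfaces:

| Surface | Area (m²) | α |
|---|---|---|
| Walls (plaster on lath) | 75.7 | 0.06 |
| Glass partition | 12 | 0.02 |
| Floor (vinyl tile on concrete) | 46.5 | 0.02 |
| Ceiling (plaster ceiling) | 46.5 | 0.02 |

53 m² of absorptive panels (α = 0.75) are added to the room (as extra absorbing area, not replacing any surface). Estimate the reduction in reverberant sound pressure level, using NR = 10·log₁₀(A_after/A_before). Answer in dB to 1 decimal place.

Summing Sᵢαᵢ: 4.542 + 0.240 + 0.930 + 0.930 → A_before = 6.642 sabins.
Treatment contributes 53·0.75 = 39.750 sabins.
A_after = 6.642 + 39.750 = 46.392 sabins.
Reduction = 10 log₁₀(A_after/A_before) = 10 log₁₀(6.9846) = 8.4 dB.

8.4 dB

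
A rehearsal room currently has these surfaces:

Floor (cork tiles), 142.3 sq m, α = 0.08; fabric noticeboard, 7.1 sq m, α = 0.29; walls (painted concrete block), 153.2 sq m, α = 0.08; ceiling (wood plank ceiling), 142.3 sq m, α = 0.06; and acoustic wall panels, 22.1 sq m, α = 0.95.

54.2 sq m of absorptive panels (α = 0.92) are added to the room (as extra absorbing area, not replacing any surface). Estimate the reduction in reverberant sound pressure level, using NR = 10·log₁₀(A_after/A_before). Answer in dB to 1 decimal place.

2.8 dB

Equivalent absorption area: A_before = 142.3×0.08 + 7.1×0.29 + 153.2×0.08 + 142.3×0.06 + 22.1×0.95 = 55.232 sq m.
Treatment contributes 54.2·0.92 = 49.864 sabins.
A_after = 55.232 + 49.864 = 105.096 sabins.
NR = 10·log₁₀(105.096/55.232) = 2.8 dB.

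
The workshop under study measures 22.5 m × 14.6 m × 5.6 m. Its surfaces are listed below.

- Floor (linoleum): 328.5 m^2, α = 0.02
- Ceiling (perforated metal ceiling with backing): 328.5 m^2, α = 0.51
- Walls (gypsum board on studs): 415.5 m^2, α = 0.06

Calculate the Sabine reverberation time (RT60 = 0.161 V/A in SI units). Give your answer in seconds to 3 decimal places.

1.488 s

Equivalent absorption area: A = 328.5·0.02 + 328.5·0.51 + 415.5·0.06 = 199.035 m^2.
Room volume: 1839.6 m³.
Sabine: RT60 = 0.161 × 1839.6 / 199.035 = 1.488 s.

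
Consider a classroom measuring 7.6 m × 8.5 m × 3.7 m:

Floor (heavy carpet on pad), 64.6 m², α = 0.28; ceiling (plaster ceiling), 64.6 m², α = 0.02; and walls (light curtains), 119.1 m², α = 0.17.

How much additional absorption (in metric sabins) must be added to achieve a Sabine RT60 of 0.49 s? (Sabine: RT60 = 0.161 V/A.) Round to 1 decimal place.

38.9 sabins

Equivalent absorption area: A₁ = 64.6·0.28 + 64.6·0.02 + 119.1·0.17 = 39.627 m².
Target A₂ = 0.161·239.02/0.49 = 78.535 sabins (V = 239.02 m³).
Additional absorption ΔA = 78.535 − 39.627 = 38.9 sabins.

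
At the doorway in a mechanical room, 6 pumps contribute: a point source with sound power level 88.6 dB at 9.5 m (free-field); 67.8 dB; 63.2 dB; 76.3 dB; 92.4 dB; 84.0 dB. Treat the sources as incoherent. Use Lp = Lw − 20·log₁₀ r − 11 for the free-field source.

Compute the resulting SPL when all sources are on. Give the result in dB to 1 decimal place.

Source at 9.5 m: Lp = 88.6 − 20·log₁₀(9.5) − 11 = 58.0 dB.
Σ 10^(Lᵢ/10) = 2.04e+09.
Combined level = 10 log₁₀(2.04e+09) = 93.1 dB.

93.1 dB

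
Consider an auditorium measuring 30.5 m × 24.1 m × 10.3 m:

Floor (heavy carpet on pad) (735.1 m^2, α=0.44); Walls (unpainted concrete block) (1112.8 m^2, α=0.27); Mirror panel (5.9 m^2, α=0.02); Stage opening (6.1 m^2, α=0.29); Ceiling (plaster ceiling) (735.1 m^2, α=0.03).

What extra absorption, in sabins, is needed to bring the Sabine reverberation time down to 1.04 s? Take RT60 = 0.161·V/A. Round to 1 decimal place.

524.2 sabins

Total absorption A₁ = 735.1*0.44 + 1112.8*0.27 + 5.9*0.02 + 6.1*0.29 + 735.1*0.03
  = 323.444 + 300.456 + 0.118 + 1.769 + 22.053 = 647.840 m^2 sabins.
V = 7571.015 m³. Required absorption A₂ = 0.161 × 7571.015 / 1.04 = 1172.051 sabins.
Additional absorption ΔA = 1172.051 − 647.840 = 524.2 sabins.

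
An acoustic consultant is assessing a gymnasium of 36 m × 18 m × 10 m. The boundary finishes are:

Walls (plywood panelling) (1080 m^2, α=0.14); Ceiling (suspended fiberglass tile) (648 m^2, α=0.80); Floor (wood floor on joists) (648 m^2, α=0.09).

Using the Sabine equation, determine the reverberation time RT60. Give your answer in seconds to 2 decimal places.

A = Σ Sᵢαᵢ = 1080·0.14 + 648·0.80 + 648·0.09 = 727.920 sabins.
V = 36·18·10 = 6480 m³.
Sabine: RT60 = 0.161 × 6480 / 727.920 = 1.43 s.

1.43 sec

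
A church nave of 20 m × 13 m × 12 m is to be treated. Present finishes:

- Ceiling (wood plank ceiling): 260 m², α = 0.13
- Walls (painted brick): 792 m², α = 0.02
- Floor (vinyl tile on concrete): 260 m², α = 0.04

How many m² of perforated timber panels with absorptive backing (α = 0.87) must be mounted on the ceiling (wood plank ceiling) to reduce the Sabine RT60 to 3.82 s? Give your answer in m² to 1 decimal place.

96.6

Total absorption A₁ = 260*0.13 + 792*0.02 + 260*0.04
  = 33.800 + 15.840 + 10.400 = 60.040 m² sabins.
Required A₂ = 0.161·3120/3.82 = 131.497 sabins.
Absorption to add: 131.497 − 60.040 = 71.457 sabins.
Net gain per m²: Δα = 0.87 − 0.13 = 0.74.
Area = ΔA/Δα = 71.457/0.74 = 96.6 m².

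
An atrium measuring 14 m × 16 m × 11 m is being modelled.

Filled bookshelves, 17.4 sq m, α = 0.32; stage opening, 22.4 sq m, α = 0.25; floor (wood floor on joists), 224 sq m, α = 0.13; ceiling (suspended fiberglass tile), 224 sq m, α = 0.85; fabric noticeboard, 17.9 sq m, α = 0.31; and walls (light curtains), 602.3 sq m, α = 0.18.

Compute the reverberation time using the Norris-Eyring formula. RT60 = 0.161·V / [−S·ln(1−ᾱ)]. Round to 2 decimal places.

Total surface area S = 17.4 + 22.4 + 224 + 224 + 17.9 + 602.3 = 1108.0 sq m.
Absorption A = 17.4×0.32 + 22.4×0.25 + 224×0.13 + 224×0.85 + 17.9×0.31 + 602.3×0.18 = 344.651 sabins.
Mean coefficient ᾱ = A/S = 0.3111.
Eyring denominator: −S ln(1−ᾱ) = 412.906.
V = 14 × 16 × 11 = 2464 m³.
T = 0.161·V/[−S·ln(1−ᾱ)] = 0.161·2464/412.906 = 0.96 s.

0.96 sec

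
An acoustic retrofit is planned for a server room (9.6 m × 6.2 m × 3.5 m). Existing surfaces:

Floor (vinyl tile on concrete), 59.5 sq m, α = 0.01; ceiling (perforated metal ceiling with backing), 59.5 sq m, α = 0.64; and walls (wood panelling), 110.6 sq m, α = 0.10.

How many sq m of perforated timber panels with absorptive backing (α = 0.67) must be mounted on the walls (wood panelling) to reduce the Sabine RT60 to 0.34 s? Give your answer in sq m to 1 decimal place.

85.8

Summing Sᵢαᵢ: 0.595 + 38.080 + 11.060 → A₁ = 49.735 sabins.
V = 208.32 m³. Target absorption A₂ = 0.161 × 208.32 / 0.34 = 98.646 sabins.
Absorption to add: 98.646 − 49.735 = 48.911 sabins.
Net gain per sq m: Δα = 0.67 − 0.10 = 0.57.
Area = ΔA/Δα = 48.911/0.57 = 85.8 sq m.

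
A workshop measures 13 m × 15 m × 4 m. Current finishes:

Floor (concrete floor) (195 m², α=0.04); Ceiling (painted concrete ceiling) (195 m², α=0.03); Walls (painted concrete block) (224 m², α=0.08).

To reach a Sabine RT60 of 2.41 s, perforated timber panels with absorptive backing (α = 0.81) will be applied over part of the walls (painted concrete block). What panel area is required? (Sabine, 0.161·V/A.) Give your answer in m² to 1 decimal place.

28.1

A₁ = Σ Sᵢαᵢ = 195×0.04 + 195×0.03 + 224×0.08 = 31.570 sabins.
V = 780 m³. Target absorption A₂ = 0.161 × 780 / 2.41 = 52.108 sabins.
Absorption to add: 52.108 − 31.570 = 20.538 sabins.
Each m² of panel replacing the walls (painted concrete block) adds (0.81 − 0.08) = 0.73 sabins.
Panel area = 20.538 / 0.73 = 28.1 m².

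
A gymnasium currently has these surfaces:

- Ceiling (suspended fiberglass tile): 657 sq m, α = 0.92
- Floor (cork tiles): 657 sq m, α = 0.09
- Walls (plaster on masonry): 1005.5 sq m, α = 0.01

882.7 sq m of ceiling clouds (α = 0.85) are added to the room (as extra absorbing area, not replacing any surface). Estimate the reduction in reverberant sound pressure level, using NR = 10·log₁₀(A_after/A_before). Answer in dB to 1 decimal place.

3.3 dB

Summing Sᵢαᵢ: 604.440 + 59.130 + 10.055 → A_before = 673.625 sabins.
Treatment contributes 882.7·0.85 = 750.295 sabins.
New total A_after = 1423.920 sabins.
NR = 10·log₁₀(1423.920/673.625) = 3.3 dB.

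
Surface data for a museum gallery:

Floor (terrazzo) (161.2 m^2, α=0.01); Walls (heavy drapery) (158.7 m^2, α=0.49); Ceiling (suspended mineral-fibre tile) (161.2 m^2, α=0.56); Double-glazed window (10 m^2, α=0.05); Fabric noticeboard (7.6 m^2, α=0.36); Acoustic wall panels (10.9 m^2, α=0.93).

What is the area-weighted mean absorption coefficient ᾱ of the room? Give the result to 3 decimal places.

S = Σ Sᵢ = 161.2 + 158.7 + 161.2 + 10 + 7.6 + 10.9 = 509.6 m^2.
Weighted sum Σ Sα = 183.020.
ᾱ = 183.020 / 509.6 = 0.359.

0.359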